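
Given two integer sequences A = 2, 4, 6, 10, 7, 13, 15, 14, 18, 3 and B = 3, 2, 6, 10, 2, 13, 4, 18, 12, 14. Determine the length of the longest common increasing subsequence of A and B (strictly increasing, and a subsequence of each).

A longest common strictly increasing subsequence is 2, 6, 10, 13, 18 (length 5); it appears in order in both A and B, and no longer such subsequence exists.

5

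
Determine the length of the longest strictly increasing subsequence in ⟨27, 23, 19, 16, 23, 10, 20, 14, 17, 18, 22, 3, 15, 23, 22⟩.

Let dp[i] be the longest increasing subsequence ending at position i. Then dp = [1, 1, 1, 1, 2, 1, 2, 2, 3, 4, 5, 1, 3, 6, 5].
The maximum is 6; one witness is 10, 14, 17, 18, 22, 23 at positions 6,8,9,10,11,14.

6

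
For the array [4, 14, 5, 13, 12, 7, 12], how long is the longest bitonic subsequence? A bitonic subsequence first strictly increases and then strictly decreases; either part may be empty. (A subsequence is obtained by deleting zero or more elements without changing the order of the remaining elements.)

5

Let inc[i] be the LIS ending at i and dec[i] the longest strictly decreasing subsequence starting at i. inc = [1, 2, 2, 3, 3, 3, 4], dec = [1, 4, 1, 3, 2, 1, 1].
max_i inc[i]+dec[i]−1 = 5, with one witness 4, 14, 13, 12, 7.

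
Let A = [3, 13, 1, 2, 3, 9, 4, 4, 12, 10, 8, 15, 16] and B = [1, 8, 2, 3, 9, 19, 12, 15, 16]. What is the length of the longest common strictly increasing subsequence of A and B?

For each value that appears in both, track the longest common increasing run ending there.
The best achievable length is 7; one witness is 1, 2, 3, 9, 12, 15, 16 (A-positions 3,4,5,6,9,12,13, B-positions 1,3,4,5,7,8,9).

7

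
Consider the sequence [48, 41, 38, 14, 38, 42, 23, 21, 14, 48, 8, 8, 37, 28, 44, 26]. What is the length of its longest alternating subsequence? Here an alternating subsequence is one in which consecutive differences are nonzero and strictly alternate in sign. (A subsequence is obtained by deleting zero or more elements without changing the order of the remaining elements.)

Track the best alternating length ending on an up-step vs a down-step at each position: up/down = 1/1, 1/2, 1/2, 1/2, 3/2, 3/2, 3/4, 3/4, 1/4, 5/1, 1/6, 1/6, 7/6, 7/8, 9/6, 7/10.
The maximum over both is 10; one such subsequence is 48, 14, 38, 23, 48, 8, 37, 28, 44, 26.

10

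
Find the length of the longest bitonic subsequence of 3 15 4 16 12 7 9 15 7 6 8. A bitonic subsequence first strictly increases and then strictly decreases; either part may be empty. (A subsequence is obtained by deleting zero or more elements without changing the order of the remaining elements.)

One longest bitonic subsequence is 3, 15, 16, 12, 9, 7, 6 (positions 1,2,4,5,7,9,10): it rises to 16 then falls. Length 7 is optimal.

7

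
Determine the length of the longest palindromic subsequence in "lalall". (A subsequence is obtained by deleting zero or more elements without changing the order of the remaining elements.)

One longest palindromic subsequence is llall (positions 1,3,4,5,6); it reads the same forward and backward, and the interval DP gives dp[1][6] = 5.

5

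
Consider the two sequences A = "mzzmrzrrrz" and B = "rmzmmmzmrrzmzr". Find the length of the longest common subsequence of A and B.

A longest common subsequence is mzzmrzr (length 7); the LCS DP confirms no longer common subsequence exists.

7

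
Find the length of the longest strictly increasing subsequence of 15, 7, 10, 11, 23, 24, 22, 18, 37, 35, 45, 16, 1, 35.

Let dp[i] be the longest increasing subsequence ending at position i. Then dp = [1, 1, 2, 3, 4, 5, 4, 4, 6, 6, 7, 4, 1, 6].
The maximum is 7; one witness is 7, 10, 11, 23, 24, 37, 45 at positions 2,3,4,5,6,9,11.

7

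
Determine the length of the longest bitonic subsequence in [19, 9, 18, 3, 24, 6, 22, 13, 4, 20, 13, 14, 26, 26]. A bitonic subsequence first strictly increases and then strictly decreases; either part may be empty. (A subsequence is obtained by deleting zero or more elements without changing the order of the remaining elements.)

6

One longest bitonic subsequence is 9, 18, 24, 22, 20, 14 (positions 2,3,5,7,10,12): it rises to 24 then falls. Length 6 is optimal.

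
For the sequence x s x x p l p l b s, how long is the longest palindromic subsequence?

5

Using dp[i][j] = 2 + dp[i+1][j−1] if the ends match, else max(dp[i+1][j], dp[i][j−1]):
dp[1][10] = 5. A witness is slpls at positions 2,6,7,8,10.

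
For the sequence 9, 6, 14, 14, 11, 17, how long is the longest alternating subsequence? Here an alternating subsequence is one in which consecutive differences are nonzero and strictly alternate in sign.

5

Track the best alternating length ending on an up-step vs a down-step at each position: up/down = 1/1, 1/2, 3/1, 3/1, 3/4, 5/1.
The maximum over both is 5; one such subsequence is 9, 6, 14, 11, 17.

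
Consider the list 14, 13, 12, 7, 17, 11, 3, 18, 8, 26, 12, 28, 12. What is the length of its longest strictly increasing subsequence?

5

Let dp[i] be the longest increasing subsequence ending at position i. Then dp = [1, 1, 1, 1, 2, 2, 1, 3, 2, 4, 3, 5, 3].
The maximum is 5; one witness is 14, 17, 18, 26, 28 at positions 1,5,8,10,12.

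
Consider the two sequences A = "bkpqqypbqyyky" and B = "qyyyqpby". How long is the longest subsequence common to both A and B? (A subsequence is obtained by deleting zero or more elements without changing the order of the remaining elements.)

A longest common subsequence is qqpby (length 5); the LCS DP confirms no longer common subsequence exists.

5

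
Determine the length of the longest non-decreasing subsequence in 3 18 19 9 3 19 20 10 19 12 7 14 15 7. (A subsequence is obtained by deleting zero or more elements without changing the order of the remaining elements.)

One longest non-decreasing subsequence is 3, 9, 10, 12, 14, 15 (positions 1,4,8,10,12,13), of length 6; no longer one exists.

6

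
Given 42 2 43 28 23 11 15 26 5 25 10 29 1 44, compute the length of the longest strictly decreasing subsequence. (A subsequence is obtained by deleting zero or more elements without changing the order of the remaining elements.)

6

Scanning left to right, the best length ending at each element is: 42→1, 2→2, 43→1, 28→2, 23→3, 11→4, 15→4, 26→3, 5→5, 25→4, 10→5, 29→2, 1→6, 44→1.
So the longest decreasing subsequence has length 6, e.g. 42, 28, 23, 11, 5, 1.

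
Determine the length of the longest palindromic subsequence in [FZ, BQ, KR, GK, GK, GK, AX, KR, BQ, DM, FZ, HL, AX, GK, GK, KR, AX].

9

One longest palindromic subsequence is KR GK GK AX HL AX GK GK KR (positions 3,4,5,7,12,13,14,15,16); it reads the same forward and backward, and the interval DP gives dp[1][17] = 9.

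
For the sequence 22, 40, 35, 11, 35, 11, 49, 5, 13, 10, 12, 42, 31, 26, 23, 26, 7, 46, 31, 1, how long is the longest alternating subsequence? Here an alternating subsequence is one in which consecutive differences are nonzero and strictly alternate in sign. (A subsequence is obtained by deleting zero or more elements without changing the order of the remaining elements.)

15

Track the best alternating length ending on an up-step vs a down-step at each position: up/down = 1/1, 2/1, 2/3, 1/3, 4/3, 1/5, 6/1, 1/7, 8/7, 8/9, 10/9, 10/7, 10/11, 10/11, 10/11, 12/11, 8/13, 14/7, 14/15, 1/15.
The maximum over both is 15; one such subsequence is 22, 40, 11, 35, 11, 49, 5, 13, 10, 42, 23, 26, 7, 46, 31.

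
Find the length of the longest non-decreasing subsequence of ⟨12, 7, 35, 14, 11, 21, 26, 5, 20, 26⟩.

One longest non-decreasing subsequence is 12, 14, 21, 26, 26 (positions 1,4,6,7,10), of length 5; no longer one exists.

5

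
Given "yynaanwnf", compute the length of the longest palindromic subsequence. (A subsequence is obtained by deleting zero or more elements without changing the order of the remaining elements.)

Using dp[i][j] = 2 + dp[i+1][j−1] if the ends match, else max(dp[i+1][j], dp[i][j−1]):
dp[1][9] = 4. A witness is naan at positions 3,4,5,8.

4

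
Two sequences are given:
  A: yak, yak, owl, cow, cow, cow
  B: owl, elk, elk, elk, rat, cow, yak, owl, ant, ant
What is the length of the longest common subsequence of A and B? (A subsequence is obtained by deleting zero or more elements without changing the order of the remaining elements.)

A longest common subsequence is yak, owl (length 2); the LCS DP confirms no longer common subsequence exists.

2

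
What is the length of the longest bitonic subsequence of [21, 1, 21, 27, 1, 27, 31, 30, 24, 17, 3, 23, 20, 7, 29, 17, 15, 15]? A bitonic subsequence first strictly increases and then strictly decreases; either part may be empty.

Let inc[i] be the LIS ending at i and dec[i] the longest strictly decreasing subsequence starting at i. inc = [1, 1, 2, 3, 1, 3, 4, 4, 3, 2, 2, 3, 3, 3, 4, 4, 4, 4], dec = [4, 1, 4, 6, 1, 6, 7, 6, 5, 2, 1, 4, 3, 1, 3, 2, 1, 1].
max_i inc[i]+dec[i]−1 = 10, with one witness 1, 21, 27, 31, 30, 24, 23, 20, 17, 15.

10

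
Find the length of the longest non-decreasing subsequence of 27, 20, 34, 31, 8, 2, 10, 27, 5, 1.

One longest non-decreasing subsequence is 8, 10, 27 (positions 5,7,8), of length 3; no longer one exists.

3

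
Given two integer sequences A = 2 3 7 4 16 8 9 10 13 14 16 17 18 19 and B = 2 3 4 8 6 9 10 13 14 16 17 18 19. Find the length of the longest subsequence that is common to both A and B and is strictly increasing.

12

For each value that appears in both, track the longest common increasing run ending there.
The best achievable length is 12; one witness is 2, 3, 4, 8, 9, 10, 13, 14, 16, 17, 18, 19 (A-positions 1,2,4,6,7,8,9,10,11,12,13,14, B-positions 1,2,3,4,6,7,8,9,10,11,12,13).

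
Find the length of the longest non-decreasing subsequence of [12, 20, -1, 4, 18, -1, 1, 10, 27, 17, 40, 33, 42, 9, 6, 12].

7

Let dp[i] be the longest non-decreasing subsequence ending at position i. Then dp = [1, 2, 1, 2, 3, 2, 3, 4, 5, 5, 6, 6, 7, 4, 4, 5].
The maximum is 7; one witness is -1, -1, 1, 10, 27, 40, 42 at positions 3,6,7,8,9,11,13.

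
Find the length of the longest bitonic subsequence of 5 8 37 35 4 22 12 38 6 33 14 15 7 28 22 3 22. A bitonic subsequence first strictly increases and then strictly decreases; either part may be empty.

One longest bitonic subsequence is 5, 8, 37, 35, 33, 28, 22, 3 (positions 1,2,3,4,10,14,15,16): it rises to 37 then falls. Length 8 is optimal.

8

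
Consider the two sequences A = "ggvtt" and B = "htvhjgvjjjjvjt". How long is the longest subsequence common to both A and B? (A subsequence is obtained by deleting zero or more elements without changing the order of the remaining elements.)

A longest common subsequence is gvt (length 3); the LCS DP confirms no longer common subsequence exists.

3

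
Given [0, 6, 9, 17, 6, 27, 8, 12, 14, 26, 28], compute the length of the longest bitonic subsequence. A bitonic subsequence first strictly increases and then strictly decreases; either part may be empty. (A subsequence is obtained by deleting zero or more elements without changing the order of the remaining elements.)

Let inc[i] be the LIS ending at i and dec[i] the longest strictly decreasing subsequence starting at i. inc = [1, 2, 3, 4, 2, 5, 3, 4, 5, 6, 7], dec = [1, 1, 2, 2, 1, 2, 1, 1, 1, 1, 1].
max_i inc[i]+dec[i]−1 = 7, with one witness 0, 6, 9, 12, 14, 26, 28.

7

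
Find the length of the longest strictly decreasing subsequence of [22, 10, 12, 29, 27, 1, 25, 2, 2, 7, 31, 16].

4

Let dp[i] be the longest decreasing subsequence ending at position i. Then dp = [1, 2, 2, 1, 2, 3, 3, 4, 4, 4, 1, 4].
The maximum is 4; one witness is 29, 27, 25, 2 at positions 4,5,7,8.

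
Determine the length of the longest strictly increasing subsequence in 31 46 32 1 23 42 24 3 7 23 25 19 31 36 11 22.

7

Scanning left to right, the best length ending at each element is: 31→1, 46→2, 32→2, 1→1, 23→2, 42→3, 24→3, 3→2, 7→3, 23→4, 25→5, 19→4, 31→6, 36→7, 11→4, 22→5.
So the longest increasing subsequence has length 7, e.g. 1, 3, 7, 23, 25, 31, 36.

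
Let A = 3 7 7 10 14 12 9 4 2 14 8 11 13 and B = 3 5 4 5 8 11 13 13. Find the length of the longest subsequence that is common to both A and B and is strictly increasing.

5

A longest common strictly increasing subsequence is 3, 4, 8, 11, 13 (length 5); it appears in order in both A and B, and no longer such subsequence exists.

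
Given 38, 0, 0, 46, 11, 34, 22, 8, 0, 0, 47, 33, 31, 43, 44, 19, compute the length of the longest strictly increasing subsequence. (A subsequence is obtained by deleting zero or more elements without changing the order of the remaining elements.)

Let dp[i] be the longest increasing subsequence ending at position i. Then dp = [1, 1, 1, 2, 2, 3, 3, 2, 1, 1, 4, 4, 4, 5, 6, 3].
The maximum is 6; one witness is 0, 11, 22, 33, 43, 44 at positions 2,5,7,12,14,15.

6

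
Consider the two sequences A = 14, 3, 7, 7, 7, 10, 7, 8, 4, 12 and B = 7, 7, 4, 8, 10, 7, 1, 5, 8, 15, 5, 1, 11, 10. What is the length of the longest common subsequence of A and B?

Backtracking the LCS table gives one alignment: 7 (A3,B1) → 7 (A4,B2) → 10 (A6,B5) → 7 (A7,B6) → 8 (A8,B9).
So the longest common subsequence has length 5.

5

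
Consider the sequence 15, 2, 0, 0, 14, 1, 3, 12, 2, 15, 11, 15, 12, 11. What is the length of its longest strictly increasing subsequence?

5

Scanning left to right, the best length ending at each element is: 15→1, 2→1, 0→1, 0→1, 14→2, 1→2, 3→3, 12→4, 2→3, 15→5, 11→4, 15→5, 12→5, 11→4.
So the longest increasing subsequence has length 5, e.g. 0, 1, 3, 12, 15.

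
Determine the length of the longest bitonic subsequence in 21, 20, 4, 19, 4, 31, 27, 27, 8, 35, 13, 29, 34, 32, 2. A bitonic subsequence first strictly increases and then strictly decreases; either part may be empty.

Let inc[i] be the LIS ending at i and dec[i] the longest strictly decreasing subsequence starting at i. inc = [1, 1, 1, 2, 1, 3, 3, 3, 2, 4, 3, 4, 5, 5, 1], dec = [5, 4, 2, 3, 2, 4, 3, 3, 2, 4, 2, 2, 3, 2, 1].
max_i inc[i]+dec[i]−1 = 7, with one witness 4, 19, 31, 35, 34, 32, 2.

7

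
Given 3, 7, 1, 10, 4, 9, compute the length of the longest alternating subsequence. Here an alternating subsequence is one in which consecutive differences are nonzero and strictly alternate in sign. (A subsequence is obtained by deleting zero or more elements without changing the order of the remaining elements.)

Track the best alternating length ending on an up-step vs a down-step at each position: up/down = 1/1, 2/1, 1/3, 4/1, 4/5, 6/5.
The maximum over both is 6; one such subsequence is 3, 7, 1, 10, 4, 9.

6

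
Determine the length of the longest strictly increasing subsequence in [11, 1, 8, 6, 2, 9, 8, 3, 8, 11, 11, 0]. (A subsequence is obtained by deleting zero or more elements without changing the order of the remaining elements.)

Let dp[i] be the longest increasing subsequence ending at position i. Then dp = [1, 1, 2, 2, 2, 3, 3, 3, 4, 5, 5, 1].
The maximum is 5; one witness is 1, 2, 3, 8, 11 at positions 2,5,8,9,10.

5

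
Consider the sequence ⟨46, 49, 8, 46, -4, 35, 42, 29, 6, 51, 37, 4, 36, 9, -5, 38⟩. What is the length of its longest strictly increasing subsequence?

4

One longest increasing subsequence is 8, 35, 42, 51 (positions 3,6,7,10), of length 4; no longer one exists.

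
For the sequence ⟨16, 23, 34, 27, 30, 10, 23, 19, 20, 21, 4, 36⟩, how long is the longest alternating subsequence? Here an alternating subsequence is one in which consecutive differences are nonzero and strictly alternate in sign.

Track the best alternating length ending on an up-step vs a down-step at each position: up/down = 1/1, 2/1, 2/1, 2/3, 4/3, 1/5, 6/5, 6/7, 8/7, 8/7, 1/9, 10/1.
The maximum over both is 10; one such subsequence is 16, 34, 27, 30, 10, 23, 19, 20, 4, 36.

10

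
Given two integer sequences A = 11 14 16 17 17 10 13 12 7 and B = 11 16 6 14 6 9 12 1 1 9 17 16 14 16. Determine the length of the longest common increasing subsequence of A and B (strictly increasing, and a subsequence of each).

For each value that appears in both, track the longest common increasing run ending there.
The best achievable length is 3; one witness is 11, 16, 17 (A-positions 1,3,4, B-positions 1,2,11).

3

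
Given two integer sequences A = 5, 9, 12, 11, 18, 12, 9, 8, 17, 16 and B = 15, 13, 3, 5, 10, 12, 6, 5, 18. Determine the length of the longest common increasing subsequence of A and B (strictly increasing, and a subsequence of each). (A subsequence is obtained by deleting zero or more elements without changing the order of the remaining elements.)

For each value that appears in both, track the longest common increasing run ending there.
The best achievable length is 3; one witness is 5, 12, 18 (A-positions 1,3,5, B-positions 4,6,9).

3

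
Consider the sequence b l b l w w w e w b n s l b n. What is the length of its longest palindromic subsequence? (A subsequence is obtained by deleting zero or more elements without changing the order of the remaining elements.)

10

Using dp[i][j] = 2 + dp[i+1][j−1] if the ends match, else max(dp[i+1][j], dp[i][j−1]):
dp[1][15] = 10. A witness is blbwwwwblb at positions 1,2,3,5,6,7,9,10,13,14.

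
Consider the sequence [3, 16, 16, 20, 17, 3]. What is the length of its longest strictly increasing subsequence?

3

One longest increasing subsequence is 3, 16, 20 (positions 1,2,4), of length 3; no longer one exists.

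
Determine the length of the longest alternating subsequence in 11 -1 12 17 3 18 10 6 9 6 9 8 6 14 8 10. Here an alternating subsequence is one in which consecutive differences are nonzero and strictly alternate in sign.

13

Track the best alternating length ending on an up-step vs a down-step at each position: up/down = 1/1, 1/2, 3/1, 3/1, 3/4, 5/1, 5/6, 5/6, 7/6, 5/8, 9/6, 9/10, 5/10, 11/6, 11/12, 13/12.
The maximum over both is 13; one such subsequence is 11, -1, 12, 3, 18, 6, 9, 6, 9, 8, 14, 8, 10.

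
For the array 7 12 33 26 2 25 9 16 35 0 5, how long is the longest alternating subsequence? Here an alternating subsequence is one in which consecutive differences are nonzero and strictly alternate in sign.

8

A longest alternating subsequence is 7, 12, 2, 25, 9, 16, 0, 5 (positions 1,2,5,6,7,8,10,11); its 7 consecutive differences strictly alternate in sign, and length 8 is optimal.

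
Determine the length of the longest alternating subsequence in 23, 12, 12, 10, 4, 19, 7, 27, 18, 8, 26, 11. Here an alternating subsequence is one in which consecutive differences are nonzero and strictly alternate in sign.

A longest alternating subsequence is 23, 12, 19, 7, 27, 18, 26, 11 (positions 1,2,6,7,8,9,11,12); its 7 consecutive differences strictly alternate in sign, and length 8 is optimal.

8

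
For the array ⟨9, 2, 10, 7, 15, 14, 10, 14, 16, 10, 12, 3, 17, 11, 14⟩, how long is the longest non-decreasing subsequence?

6

Let dp[i] be the longest non-decreasing subsequence ending at position i. Then dp = [1, 1, 2, 2, 3, 3, 3, 4, 5, 4, 5, 2, 6, 5, 6].
The maximum is 6; one witness is 9, 10, 14, 14, 16, 17 at positions 1,3,6,8,9,13.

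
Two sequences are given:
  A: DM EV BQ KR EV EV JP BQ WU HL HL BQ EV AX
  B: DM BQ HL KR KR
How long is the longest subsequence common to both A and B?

Backtracking the LCS table gives one alignment: DM (A1,B1) → BQ (A3,B2) → KR (A4,B5).
So the longest common subsequence has length 3.

3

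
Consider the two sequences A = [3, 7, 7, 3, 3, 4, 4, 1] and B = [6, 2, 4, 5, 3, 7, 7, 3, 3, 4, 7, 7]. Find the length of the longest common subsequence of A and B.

Backtracking the LCS table gives one alignment: 3 (A1,B5) → 7 (A2,B6) → 7 (A3,B7) → 3 (A4,B8) → 3 (A5,B9) → 4 (A6,B10).
So the longest common subsequence has length 6.

6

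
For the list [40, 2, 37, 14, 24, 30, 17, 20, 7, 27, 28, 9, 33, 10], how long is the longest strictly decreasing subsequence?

5

One longest decreasing subsequence is 40, 37, 24, 17, 7 (positions 1,3,5,7,9), of length 5; no longer one exists.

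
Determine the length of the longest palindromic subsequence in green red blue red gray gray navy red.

One longest palindromic subsequence is red gray gray red (positions 2,5,6,8); it reads the same forward and backward, and the interval DP gives dp[1][8] = 4.

4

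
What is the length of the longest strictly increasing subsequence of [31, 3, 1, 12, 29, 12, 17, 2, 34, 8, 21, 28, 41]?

6

Let dp[i] be the longest increasing subsequence ending at position i. Then dp = [1, 1, 1, 2, 3, 2, 3, 2, 4, 3, 4, 5, 6].
The maximum is 6; one witness is 3, 12, 17, 21, 28, 41 at positions 2,4,7,11,12,13.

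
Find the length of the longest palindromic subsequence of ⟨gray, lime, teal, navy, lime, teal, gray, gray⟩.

5

Using dp[i][j] = 2 + dp[i+1][j−1] if the ends match, else max(dp[i+1][j], dp[i][j−1]):
dp[1][8] = 5. A witness is gray teal lime teal gray at positions 1,3,5,6,8.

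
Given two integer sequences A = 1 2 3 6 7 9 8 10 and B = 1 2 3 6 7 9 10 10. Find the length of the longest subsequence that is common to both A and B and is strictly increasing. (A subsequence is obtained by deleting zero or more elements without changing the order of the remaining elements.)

A longest common strictly increasing subsequence is 1, 2, 3, 6, 7, 9, 10 (length 7); it appears in order in both A and B, and no longer such subsequence exists.

7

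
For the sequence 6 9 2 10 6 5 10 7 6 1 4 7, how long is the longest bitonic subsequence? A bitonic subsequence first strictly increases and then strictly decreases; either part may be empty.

6

Let inc[i] be the LIS ending at i and dec[i] the longest strictly decreasing subsequence starting at i. inc = [1, 2, 1, 3, 2, 2, 3, 3, 3, 1, 2, 4], dec = [3, 4, 2, 4, 3, 2, 4, 3, 2, 1, 1, 1].
max_i inc[i]+dec[i]−1 = 6, with one witness 6, 9, 10, 7, 6, 4.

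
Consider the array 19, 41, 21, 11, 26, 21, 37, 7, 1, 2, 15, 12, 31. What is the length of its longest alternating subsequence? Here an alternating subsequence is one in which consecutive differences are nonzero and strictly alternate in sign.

A longest alternating subsequence is 19, 41, 21, 26, 21, 37, 7, 15, 12, 31 (positions 1,2,3,5,6,7,8,11,12,13); its 9 consecutive differences strictly alternate in sign, and length 10 is optimal.

10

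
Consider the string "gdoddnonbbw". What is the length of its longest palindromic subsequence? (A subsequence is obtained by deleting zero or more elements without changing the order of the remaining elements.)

Using dp[i][j] = 2 + dp[i+1][j−1] if the ends match, else max(dp[i+1][j], dp[i][j−1]):
dp[1][11] = 4. A witness is oddo at positions 3,4,5,7.

4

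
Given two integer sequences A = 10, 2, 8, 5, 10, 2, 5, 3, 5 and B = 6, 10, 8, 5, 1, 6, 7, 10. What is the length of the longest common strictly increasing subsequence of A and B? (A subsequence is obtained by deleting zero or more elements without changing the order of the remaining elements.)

2

For each value that appears in both, track the longest common increasing run ending there.
The best achievable length is 2; one witness is 8, 10 (A-positions 3,5, B-positions 3,8).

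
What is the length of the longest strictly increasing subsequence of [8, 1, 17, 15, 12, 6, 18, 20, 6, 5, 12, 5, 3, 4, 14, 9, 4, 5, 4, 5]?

Scanning left to right, the best length ending at each element is: 8→1, 1→1, 17→2, 15→2, 12→2, 6→2, 18→3, 20→4, 6→2, 5→2, 12→3, 5→2, 3→2, 4→3, 14→4, 9→4, 4→3, 5→4, 4→3, 5→4.
So the longest increasing subsequence has length 4, e.g. 8, 17, 18, 20.

4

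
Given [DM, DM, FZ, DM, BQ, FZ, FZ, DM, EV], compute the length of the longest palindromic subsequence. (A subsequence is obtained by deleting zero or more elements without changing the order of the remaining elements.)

5

One longest palindromic subsequence is DM FZ FZ FZ DM (positions 2,3,6,7,8); it reads the same forward and backward, and the interval DP gives dp[1][9] = 5.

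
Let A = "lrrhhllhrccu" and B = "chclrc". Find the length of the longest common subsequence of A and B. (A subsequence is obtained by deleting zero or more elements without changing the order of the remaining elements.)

Backtracking the LCS table gives one alignment: h (A4,B2) → l (A7,B4) → r (A9,B5) → c (A11,B6).
So the longest common subsequence has length 4.

4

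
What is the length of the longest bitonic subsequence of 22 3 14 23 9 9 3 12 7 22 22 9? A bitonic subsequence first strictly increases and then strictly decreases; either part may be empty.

5

One longest bitonic subsequence is 3, 14, 23, 22, 9 (positions 2,3,4,11,12): it rises to 23 then falls. Length 5 is optimal.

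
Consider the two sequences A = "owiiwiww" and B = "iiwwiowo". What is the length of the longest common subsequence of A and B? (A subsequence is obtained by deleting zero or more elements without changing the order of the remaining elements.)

5

Backtracking the LCS table gives one alignment: i (A3,B1) → i (A4,B2) → w (A5,B4) → i (A6,B5) → w (A7,B7).
So the longest common subsequence has length 5.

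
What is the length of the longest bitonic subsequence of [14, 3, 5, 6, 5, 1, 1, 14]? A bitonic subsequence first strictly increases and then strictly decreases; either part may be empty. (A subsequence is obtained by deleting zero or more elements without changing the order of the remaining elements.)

One longest bitonic subsequence is 3, 5, 6, 5, 1 (positions 2,3,4,5,7): it rises to 6 then falls. Length 5 is optimal.

5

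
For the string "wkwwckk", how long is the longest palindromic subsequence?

4

Using dp[i][j] = 2 + dp[i+1][j−1] if the ends match, else max(dp[i+1][j], dp[i][j−1]):
dp[1][7] = 4. A witness is kwwk at positions 2,3,4,7.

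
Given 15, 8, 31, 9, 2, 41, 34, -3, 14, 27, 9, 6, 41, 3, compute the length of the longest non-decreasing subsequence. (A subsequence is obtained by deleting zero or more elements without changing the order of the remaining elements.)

Scanning left to right, the best length ending at each element is: 15→1, 8→1, 31→2, 9→2, 2→1, 41→3, 34→3, -3→1, 14→3, 27→4, 9→3, 6→2, 41→5, 3→2.
So the longest non-decreasing subsequence has length 5, e.g. 8, 9, 14, 27, 41.

5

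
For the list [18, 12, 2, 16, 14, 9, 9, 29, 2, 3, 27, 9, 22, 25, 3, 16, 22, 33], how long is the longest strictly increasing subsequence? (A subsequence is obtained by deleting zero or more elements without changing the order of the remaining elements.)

6

Let dp[i] be the longest increasing subsequence ending at position i. Then dp = [1, 1, 1, 2, 2, 2, 2, 3, 1, 2, 3, 3, 4, 5, 2, 4, 5, 6].
The maximum is 6; one witness is 2, 3, 9, 22, 25, 33 at positions 3,10,12,13,14,18.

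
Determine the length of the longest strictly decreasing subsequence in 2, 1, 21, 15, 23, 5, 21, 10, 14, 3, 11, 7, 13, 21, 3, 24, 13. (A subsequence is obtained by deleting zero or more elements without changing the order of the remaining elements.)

Let dp[i] be the longest decreasing subsequence ending at position i. Then dp = [1, 2, 1, 2, 1, 3, 2, 3, 3, 4, 4, 5, 4, 2, 6, 1, 4].
The maximum is 6; one witness is 21, 15, 14, 11, 7, 3 at positions 3,4,9,11,12,15.

6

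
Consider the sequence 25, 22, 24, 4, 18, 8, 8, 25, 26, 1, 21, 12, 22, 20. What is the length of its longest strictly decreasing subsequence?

One longest decreasing subsequence is 25, 22, 18, 8, 1 (positions 1,2,5,6,10), of length 5; no longer one exists.

5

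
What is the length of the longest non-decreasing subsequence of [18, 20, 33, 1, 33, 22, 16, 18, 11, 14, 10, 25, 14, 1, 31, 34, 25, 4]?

6

Let dp[i] be the longest non-decreasing subsequence ending at position i. Then dp = [1, 2, 3, 1, 4, 3, 2, 3, 2, 3, 2, 4, 4, 2, 5, 6, 5, 3].
The maximum is 6; one witness is 18, 20, 22, 25, 31, 34 at positions 1,2,6,12,15,16.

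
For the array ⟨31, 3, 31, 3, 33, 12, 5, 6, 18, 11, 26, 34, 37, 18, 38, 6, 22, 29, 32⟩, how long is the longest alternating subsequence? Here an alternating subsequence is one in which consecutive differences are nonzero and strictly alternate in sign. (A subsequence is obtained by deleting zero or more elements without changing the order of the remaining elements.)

13

Track the best alternating length ending on an up-step vs a down-step at each position: up/down = 1/1, 1/2, 3/1, 1/4, 5/1, 5/6, 5/6, 7/6, 7/6, 7/8, 9/6, 9/1, 9/1, 9/10, 11/1, 7/12, 13/12, 13/12, 13/12.
The maximum over both is 13; one such subsequence is 31, 3, 31, 3, 33, 12, 18, 11, 26, 18, 38, 6, 22.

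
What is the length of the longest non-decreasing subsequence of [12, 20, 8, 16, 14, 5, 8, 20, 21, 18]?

4

One longest non-decreasing subsequence is 12, 20, 20, 21 (positions 1,2,8,9), of length 4; no longer one exists.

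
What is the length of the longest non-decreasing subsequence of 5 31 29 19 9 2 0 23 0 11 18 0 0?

4

Scanning left to right, the best length ending at each element is: 5→1, 31→2, 29→2, 19→2, 9→2, 2→1, 0→1, 23→3, 0→2, 11→3, 18→4, 0→3, 0→4.
So the longest non-decreasing subsequence has length 4, e.g. 5, 9, 11, 18.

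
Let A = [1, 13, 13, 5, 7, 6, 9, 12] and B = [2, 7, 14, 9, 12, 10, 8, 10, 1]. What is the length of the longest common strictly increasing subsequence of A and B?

For each value that appears in both, track the longest common increasing run ending there.
The best achievable length is 3; one witness is 7, 9, 12 (A-positions 5,7,8, B-positions 2,4,5).

3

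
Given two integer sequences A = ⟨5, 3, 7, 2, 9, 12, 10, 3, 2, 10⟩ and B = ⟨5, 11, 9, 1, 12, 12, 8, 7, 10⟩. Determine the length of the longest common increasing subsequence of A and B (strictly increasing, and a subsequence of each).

For each value that appears in both, track the longest common increasing run ending there.
The best achievable length is 3; one witness is 5, 9, 12 (A-positions 1,5,6, B-positions 1,3,5).

3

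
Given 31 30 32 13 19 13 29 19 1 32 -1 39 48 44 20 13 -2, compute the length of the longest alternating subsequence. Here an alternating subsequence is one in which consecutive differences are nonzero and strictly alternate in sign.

A longest alternating subsequence is 31, 30, 32, 13, 19, 13, 29, 19, 32, -1, 48, 44 (positions 1,2,3,4,5,6,7,8,10,11,13,14); its 11 consecutive differences strictly alternate in sign, and length 12 is optimal.

12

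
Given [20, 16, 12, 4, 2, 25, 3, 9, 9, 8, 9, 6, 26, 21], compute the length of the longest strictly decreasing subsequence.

6

Let dp[i] be the longest decreasing subsequence ending at position i. Then dp = [1, 2, 3, 4, 5, 1, 5, 4, 4, 5, 4, 6, 1, 2].
The maximum is 6; one witness is 20, 16, 12, 9, 8, 6 at positions 1,2,3,8,10,12.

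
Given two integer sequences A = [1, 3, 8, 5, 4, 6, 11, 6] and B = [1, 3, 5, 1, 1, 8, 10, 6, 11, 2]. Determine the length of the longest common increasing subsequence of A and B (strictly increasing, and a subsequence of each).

A longest common strictly increasing subsequence is 1, 3, 5, 6, 11 (length 5); it appears in order in both A and B, and no longer such subsequence exists.

5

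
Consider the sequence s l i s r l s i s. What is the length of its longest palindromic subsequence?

7

One longest palindromic subsequence is sislsis (positions 1,3,4,6,7,8,9); it reads the same forward and backward, and the interval DP gives dp[1][9] = 7.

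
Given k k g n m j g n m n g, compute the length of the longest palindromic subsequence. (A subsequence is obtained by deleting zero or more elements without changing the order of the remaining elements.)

One longest palindromic subsequence is gnmnmng (positions 3,4,5,8,9,10,11); it reads the same forward and backward, and the interval DP gives dp[1][11] = 7.

7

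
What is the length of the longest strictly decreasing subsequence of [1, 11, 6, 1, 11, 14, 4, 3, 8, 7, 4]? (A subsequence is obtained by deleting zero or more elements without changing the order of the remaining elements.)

Let dp[i] be the longest decreasing subsequence ending at position i. Then dp = [1, 1, 2, 3, 1, 1, 3, 4, 2, 3, 4].
The maximum is 4; one witness is 11, 6, 4, 3 at positions 2,3,7,8.

4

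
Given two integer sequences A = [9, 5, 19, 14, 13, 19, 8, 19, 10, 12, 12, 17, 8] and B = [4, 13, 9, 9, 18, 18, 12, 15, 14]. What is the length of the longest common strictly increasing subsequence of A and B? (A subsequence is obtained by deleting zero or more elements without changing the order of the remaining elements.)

A longest common strictly increasing subsequence is 9, 12 (length 2); it appears in order in both A and B, and no longer such subsequence exists.

2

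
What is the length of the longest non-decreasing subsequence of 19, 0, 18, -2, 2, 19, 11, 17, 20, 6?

Let dp[i] be the longest non-decreasing subsequence ending at position i. Then dp = [1, 1, 2, 1, 2, 3, 3, 4, 5, 3].
The maximum is 5; one witness is 0, 2, 11, 17, 20 at positions 2,5,7,8,9.

5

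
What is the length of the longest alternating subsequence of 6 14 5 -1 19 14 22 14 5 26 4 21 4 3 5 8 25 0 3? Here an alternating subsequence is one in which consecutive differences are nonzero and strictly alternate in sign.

14

A longest alternating subsequence is 6, 14, 5, 19, 14, 22, 14, 26, 4, 21, 4, 5, 0, 3 (positions 1,2,3,5,6,7,8,10,11,12,13,15,18,19); its 13 consecutive differences strictly alternate in sign, and length 14 is optimal.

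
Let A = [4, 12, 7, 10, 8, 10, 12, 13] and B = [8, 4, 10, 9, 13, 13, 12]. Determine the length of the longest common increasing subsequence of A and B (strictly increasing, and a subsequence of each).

A longest common strictly increasing subsequence is 4, 10, 13 (length 3); it appears in order in both A and B, and no longer such subsequence exists.

3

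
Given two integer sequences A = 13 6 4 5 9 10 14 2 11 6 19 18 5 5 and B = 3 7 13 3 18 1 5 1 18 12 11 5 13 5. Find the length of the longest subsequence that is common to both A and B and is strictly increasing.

2

For each value that appears in both, track the longest common increasing run ending there.
The best achievable length is 2; one witness is 13, 18 (A-positions 1,12, B-positions 3,5).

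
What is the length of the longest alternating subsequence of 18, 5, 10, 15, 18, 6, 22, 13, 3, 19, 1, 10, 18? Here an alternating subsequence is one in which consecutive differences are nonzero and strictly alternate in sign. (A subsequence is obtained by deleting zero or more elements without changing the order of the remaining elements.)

9

A longest alternating subsequence is 18, 5, 10, 6, 22, 13, 19, 1, 10 (positions 1,2,3,6,7,8,10,11,12); its 8 consecutive differences strictly alternate in sign, and length 9 is optimal.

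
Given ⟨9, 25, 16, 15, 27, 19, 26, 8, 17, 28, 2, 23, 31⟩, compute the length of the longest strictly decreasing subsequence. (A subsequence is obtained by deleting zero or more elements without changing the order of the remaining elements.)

5

Let dp[i] be the longest decreasing subsequence ending at position i. Then dp = [1, 1, 2, 3, 1, 2, 2, 4, 3, 1, 5, 3, 1].
The maximum is 5; one witness is 25, 16, 15, 8, 2 at positions 2,3,4,8,11.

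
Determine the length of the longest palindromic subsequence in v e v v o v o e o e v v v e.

11

One longest palindromic subsequence is evvveoevvve (positions 2,3,4,6,8,9,10,11,12,13,14); it reads the same forward and backward, and the interval DP gives dp[1][14] = 11.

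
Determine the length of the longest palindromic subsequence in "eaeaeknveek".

5

One longest palindromic subsequence is eevee (positions 3,5,8,9,10); it reads the same forward and backward, and the interval DP gives dp[1][11] = 5.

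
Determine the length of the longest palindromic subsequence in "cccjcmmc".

One longest palindromic subsequence is ccjcc (positions 1,3,4,5,8); it reads the same forward and backward, and the interval DP gives dp[1][8] = 5.

5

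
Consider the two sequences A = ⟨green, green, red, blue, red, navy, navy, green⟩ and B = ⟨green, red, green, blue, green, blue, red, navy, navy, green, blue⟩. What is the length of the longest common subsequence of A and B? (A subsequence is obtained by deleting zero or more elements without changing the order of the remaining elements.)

Backtracking the LCS table gives one alignment: green (A1,B3) → green (A2,B5) → blue (A4,B6) → red (A5,B7) → navy (A6,B8) → navy (A7,B9) → green (A8,B10).
So the longest common subsequence has length 7.

7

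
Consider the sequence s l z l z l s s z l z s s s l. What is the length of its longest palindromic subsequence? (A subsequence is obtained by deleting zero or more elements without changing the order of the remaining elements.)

One longest palindromic subsequence is lzlzsszlzl (positions 2,3,4,5,7,8,9,10,11,15); it reads the same forward and backward, and the interval DP gives dp[1][15] = 10.

10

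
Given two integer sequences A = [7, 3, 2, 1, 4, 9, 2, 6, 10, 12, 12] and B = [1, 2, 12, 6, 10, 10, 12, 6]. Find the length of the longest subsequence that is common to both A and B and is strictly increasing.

5

For each value that appears in both, track the longest common increasing run ending there.
The best achievable length is 5; one witness is 1, 2, 6, 10, 12 (A-positions 4,7,8,9,10, B-positions 1,2,4,5,7).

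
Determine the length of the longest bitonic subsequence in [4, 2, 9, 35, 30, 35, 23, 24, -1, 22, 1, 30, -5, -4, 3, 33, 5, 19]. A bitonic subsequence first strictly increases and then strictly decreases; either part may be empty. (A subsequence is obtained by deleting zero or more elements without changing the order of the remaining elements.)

Let inc[i] be the LIS ending at i and dec[i] the longest strictly decreasing subsequence starting at i. inc = [1, 1, 2, 3, 3, 4, 3, 4, 1, 3, 2, 5, 1, 2, 3, 6, 4, 5], dec = [4, 3, 3, 6, 5, 5, 4, 4, 2, 3, 2, 2, 1, 1, 1, 2, 1, 1].
max_i inc[i]+dec[i]−1 = 8, with one witness 4, 9, 35, 30, 24, 22, 1, -4.

8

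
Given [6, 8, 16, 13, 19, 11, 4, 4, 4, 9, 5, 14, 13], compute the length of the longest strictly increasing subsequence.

Let dp[i] be the longest increasing subsequence ending at position i. Then dp = [1, 2, 3, 3, 4, 3, 1, 1, 1, 3, 2, 4, 4].
The maximum is 4; one witness is 6, 8, 16, 19 at positions 1,2,3,5.

4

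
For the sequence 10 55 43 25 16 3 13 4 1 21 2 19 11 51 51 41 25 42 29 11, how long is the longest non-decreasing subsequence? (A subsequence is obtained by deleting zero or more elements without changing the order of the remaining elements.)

5

Scanning left to right, the best length ending at each element is: 10→1, 55→2, 43→2, 25→2, 16→2, 3→1, 13→2, 4→2, 1→1, 21→3, 2→2, 19→3, 11→3, 51→4, 51→5, 41→4, 25→4, 42→5, 29→5, 11→4.
So the longest non-decreasing subsequence has length 5, e.g. 10, 16, 21, 51, 51.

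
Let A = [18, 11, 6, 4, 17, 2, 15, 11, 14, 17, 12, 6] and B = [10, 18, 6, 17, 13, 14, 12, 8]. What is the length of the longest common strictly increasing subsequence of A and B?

For each value that appears in both, track the longest common increasing run ending there.
The best achievable length is 2; one witness is 6, 17 (A-positions 3,5, B-positions 3,4).

2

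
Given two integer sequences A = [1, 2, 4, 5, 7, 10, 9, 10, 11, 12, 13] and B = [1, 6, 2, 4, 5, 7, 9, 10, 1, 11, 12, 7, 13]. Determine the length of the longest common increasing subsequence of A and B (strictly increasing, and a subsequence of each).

10

A longest common strictly increasing subsequence is 1, 2, 4, 5, 7, 9, 10, 11, 12, 13 (length 10); it appears in order in both A and B, and no longer such subsequence exists.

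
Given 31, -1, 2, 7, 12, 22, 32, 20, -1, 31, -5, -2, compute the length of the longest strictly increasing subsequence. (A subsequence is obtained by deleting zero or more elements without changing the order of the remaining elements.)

Let dp[i] be the longest increasing subsequence ending at position i. Then dp = [1, 1, 2, 3, 4, 5, 6, 5, 1, 6, 1, 2].
The maximum is 6; one witness is -1, 2, 7, 12, 22, 32 at positions 2,3,4,5,6,7.

6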